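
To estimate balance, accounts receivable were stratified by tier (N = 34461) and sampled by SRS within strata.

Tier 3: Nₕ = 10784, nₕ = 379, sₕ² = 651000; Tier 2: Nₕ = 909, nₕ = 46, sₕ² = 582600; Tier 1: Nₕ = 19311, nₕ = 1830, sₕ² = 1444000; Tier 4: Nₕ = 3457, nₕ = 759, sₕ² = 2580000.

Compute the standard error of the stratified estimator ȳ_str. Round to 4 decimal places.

20.5344

Var(ȳ_str) = Σₕ Wₕ²(1 − fₕ)sₕ²/nₕ with Wₕ = Nₕ/N, N = 34461.
Tier 3: Wₕ = 0.31293346; term = 0.31293346²·(1 − 0.03514466)·651000/379 = 162.29607.
Tier 2: Wₕ = 0.02637764; term = 0.02637764²·(1 − 0.05060506)·582600/46 = 8.3662642.
Tier 1: Wₕ = 0.56037260; term = 0.56037260²·(1 − 0.09476464)·1444000/1830 = 224.30109.
Tier 4: Wₕ = 0.10031630; term = 0.10031630²·(1 − 0.21955453)·2580000/759 = 26.697064.
Sum = 421.66049.
SE = √(421.66049) = 20.5344.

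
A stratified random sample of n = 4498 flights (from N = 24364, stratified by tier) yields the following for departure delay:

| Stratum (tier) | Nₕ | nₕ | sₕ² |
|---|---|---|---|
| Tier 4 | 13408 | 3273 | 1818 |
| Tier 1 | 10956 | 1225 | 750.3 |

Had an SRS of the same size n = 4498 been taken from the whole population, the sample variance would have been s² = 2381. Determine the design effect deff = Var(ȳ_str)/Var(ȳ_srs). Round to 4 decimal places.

0.5495

Var(ȳ_str) = Σ Wₕ²(1−fₕ)sₕ²/nₕ with Wₕ = Nₕ/24364:
  Tier 4: (13408/24364)²·(1−3273/13408)·1818/3273 = 0.12715647
  Tier 1: (10956/24364)²·(1−1225/10956)·750.3/1225 = 0.11000468
  → Var(ȳ_str) = 0.23716115.
Var(ȳ_srs) = (1 − 4498/24364)·2381/4498 = 0.43162022.
deff = 0.23716115 / 0.43162022 = 0.5495.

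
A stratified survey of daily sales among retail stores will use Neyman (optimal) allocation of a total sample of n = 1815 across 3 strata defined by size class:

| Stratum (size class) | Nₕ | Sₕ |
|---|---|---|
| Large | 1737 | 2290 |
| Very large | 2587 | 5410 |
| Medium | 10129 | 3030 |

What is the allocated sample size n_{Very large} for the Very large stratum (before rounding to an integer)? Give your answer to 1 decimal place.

522.0

Neyman allocation: nₕ = n·NₕSₕ / Σⱼ NⱼSⱼ.
Σ NⱼSⱼ = 1737·2290 + 2587·5410 + 10129·3030 = 4.866427 × 10^7.
n_{Very large} = 1815·2587·5410 / (4.866427 × 10^7) = 522.0.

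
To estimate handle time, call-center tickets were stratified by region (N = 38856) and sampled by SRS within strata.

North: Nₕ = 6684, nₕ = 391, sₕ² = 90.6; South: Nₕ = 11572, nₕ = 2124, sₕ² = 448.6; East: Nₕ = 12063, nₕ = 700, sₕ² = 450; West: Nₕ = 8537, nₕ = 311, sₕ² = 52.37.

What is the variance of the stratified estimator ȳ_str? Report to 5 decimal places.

Var(ȳ_str) = Σₕ Wₕ²(1 − fₕ)sₕ²/nₕ with Wₕ = Nₕ/N, N = 38856.
North: Wₕ = 0.17201977; term = 0.17201977²·(1 − 0.05849791)·90.6/391 = 0.0064554933.
South: Wₕ = 0.29781758; term = 0.29781758²·(1 − 0.18354649)·448.6/2124 = 0.015294556.
East: Wₕ = 0.31045398; term = 0.31045398²·(1 − 0.05802868)·450/700 = 0.058364212.
West: Wₕ = 0.21970867; term = 0.21970867²·(1 − 0.03642966)·52.37/311 = 0.0078324926.
Sum = 0.087946754.

0.08795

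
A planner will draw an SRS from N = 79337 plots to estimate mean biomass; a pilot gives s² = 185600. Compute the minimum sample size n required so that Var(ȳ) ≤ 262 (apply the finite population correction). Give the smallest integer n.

Without fpc, n₀ = s²/D = 185600/262 = 708.3969.
With fpc, (1 − n/N)·s²/n ≤ D requires n ≥ n₀/(1 + n₀/N) = 708.3969/(1 + 708.3969/79337) = 702.1276.
Rounding up, n = 703.

703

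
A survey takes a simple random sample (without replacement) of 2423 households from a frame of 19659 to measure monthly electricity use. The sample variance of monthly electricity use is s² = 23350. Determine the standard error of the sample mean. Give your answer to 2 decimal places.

Under SRS without replacement, Var(ȳ) = (1 − f)·s²/n with f = n/N = 2423/19659 = 0.12325144.
Var(ȳ) = (1 − 0.12325144)·23350/2423 = 0.87674856·9.6368139 = 8.4490627.
SE(ȳ) = √(8.4490627) = 2.91.

2.91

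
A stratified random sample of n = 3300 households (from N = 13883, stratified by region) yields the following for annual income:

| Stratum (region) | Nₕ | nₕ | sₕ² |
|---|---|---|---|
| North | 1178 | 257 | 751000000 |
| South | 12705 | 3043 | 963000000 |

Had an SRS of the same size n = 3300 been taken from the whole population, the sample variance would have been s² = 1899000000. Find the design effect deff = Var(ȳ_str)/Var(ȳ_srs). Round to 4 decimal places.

0.4970

Var(ȳ_str) = Σ Wₕ²(1−fₕ)sₕ²/nₕ with Wₕ = Nₕ/13883:
  North: (1178/13883)²·(1−257/1178)·751000000/257 = 16449.212
  South: (12705/13883)²·(1−3043/12705)·963000000/3043 = 201557.7
  → Var(ȳ_str) = 218006.91.
Var(ȳ_srs) = (1 − 3300/13883)·1899000000/3300 = 438668.55.
deff = 218006.91 / 438668.55 = 0.4970.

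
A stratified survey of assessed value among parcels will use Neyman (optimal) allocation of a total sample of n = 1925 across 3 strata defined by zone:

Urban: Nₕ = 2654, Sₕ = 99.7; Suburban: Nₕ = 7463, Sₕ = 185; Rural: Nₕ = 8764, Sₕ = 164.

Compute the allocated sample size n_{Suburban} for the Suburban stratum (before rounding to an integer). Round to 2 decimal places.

862.19

Neyman allocation: nₕ = n·NₕSₕ / Σⱼ NⱼSⱼ.
Σ NⱼSⱼ = 2654·99.7 + 7463·185 + 8764·164 = 3.0825548 × 10^6.
n_{Suburban} = 1925·7463·185 / (3.0825548 × 10^6) = 862.19.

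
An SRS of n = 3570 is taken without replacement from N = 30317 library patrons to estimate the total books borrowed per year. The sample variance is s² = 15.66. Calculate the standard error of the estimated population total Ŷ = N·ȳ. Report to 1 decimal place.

Var(Ŷ) = N²·Var(ȳ) = N²·(1 − n/N)·s²/n.
f = 3570/30317 = 0.11775571; Var(ȳ) = 0.88224429·15.66/3570 = 0.0038700127.
Var(Ŷ) = 30317² · 0.0038700127 = 3.557008 × 10^6.
SE(Ŷ) = √(3.557008 × 10^6) = 1886.0.

1886.0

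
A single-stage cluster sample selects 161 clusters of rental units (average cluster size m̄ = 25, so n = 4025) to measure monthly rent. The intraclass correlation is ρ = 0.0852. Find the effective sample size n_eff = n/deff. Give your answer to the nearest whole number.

deff = 1 + (25 − 1)·0.0852 = 1 + 2.0448 = 3.0448.
n_eff = 4025 / 3.0448 = 1322.

1322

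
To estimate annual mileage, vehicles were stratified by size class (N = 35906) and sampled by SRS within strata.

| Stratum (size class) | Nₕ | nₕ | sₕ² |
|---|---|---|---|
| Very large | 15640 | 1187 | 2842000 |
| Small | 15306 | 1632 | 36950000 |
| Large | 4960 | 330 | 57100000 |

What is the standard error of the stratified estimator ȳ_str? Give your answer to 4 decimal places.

84.7197

Var(ȳ_str) = Σₕ Wₕ²(1 − fₕ)sₕ²/nₕ with Wₕ = Nₕ/N, N = 35906.
Very large: Wₕ = 0.43558180; term = 0.43558180²·(1 − 0.07589514)·2842000/1187 = 419.7919.
Small: Wₕ = 0.42627973; term = 0.42627973²·(1 − 0.10662485)·36950000/1632 = 3675.5092.
Large: Wₕ = 0.13813847; term = 0.13813847²·(1 − 0.06653226)·57100000/330 = 3082.1288.
Sum = 7177.4299.
SE = √(7177.4299) = 84.7197.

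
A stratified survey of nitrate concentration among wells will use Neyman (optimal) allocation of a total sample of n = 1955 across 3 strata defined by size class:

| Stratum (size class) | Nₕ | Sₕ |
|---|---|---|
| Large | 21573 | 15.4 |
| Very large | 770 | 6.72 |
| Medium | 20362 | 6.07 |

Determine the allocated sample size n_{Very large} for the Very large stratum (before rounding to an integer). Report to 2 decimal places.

Neyman allocation: nₕ = n·NₕSₕ / Σⱼ NⱼSⱼ.
Σ NⱼSⱼ = 21573·15.4 + 770·6.72 + 20362·6.07 = 460995.94.
n_{Very large} = 1955·770·6.72 / 460995.94 = 21.94.

21.94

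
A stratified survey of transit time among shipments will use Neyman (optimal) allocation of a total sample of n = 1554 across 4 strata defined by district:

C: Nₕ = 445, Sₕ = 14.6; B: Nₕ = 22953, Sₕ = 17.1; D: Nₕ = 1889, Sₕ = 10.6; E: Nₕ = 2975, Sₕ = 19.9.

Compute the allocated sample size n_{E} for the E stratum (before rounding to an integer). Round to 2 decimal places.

192.38

Neyman allocation: nₕ = n·NₕSₕ / Σⱼ NⱼSⱼ.
Σ NⱼSⱼ = 445·14.6 + 22953·17.1 + 1889·10.6 + 2975·19.9 = 478219.2.
n_{E} = 1554·2975·19.9 / 478219.2 = 192.38.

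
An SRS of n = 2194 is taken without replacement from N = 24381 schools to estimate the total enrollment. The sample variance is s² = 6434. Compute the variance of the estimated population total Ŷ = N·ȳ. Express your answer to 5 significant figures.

Var(Ŷ) = N²·Var(ȳ) = N²·(1 − n/N)·s²/n.
f = 2194/24381 = 0.08998811; Var(ȳ) = 0.91001189·6434/2194 = 2.6686493.
Var(Ŷ) = 24381² · 2.6686493 = 1.5863336 × 10^9.

1.5863 × 10^9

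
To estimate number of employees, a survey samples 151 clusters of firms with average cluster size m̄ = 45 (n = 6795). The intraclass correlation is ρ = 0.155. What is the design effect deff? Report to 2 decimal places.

deff = 1 + (45 − 1)·0.155 = 1 + 6.82 = 7.82.

7.82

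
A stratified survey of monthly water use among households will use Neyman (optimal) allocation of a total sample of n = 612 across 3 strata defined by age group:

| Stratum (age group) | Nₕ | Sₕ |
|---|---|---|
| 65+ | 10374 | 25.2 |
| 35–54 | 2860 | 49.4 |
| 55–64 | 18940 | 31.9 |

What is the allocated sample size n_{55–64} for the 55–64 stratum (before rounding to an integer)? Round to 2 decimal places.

Neyman allocation: nₕ = n·NₕSₕ / Σⱼ NⱼSⱼ.
Σ NⱼSⱼ = 10374·25.2 + 2860·49.4 + 18940·31.9 = 1.0068948 × 10^6.
n_{55–64} = 612·18940·31.9 / (1.0068948 × 10^6) = 367.23.

367.23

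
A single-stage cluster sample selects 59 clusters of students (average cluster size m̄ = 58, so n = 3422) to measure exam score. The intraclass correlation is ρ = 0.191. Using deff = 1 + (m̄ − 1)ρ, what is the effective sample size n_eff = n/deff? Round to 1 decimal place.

287.9

deff = 1 + (58 − 1)·0.191 = 1 + 10.887 = 11.887.
n_eff = 3422 / 11.887 = 287.9.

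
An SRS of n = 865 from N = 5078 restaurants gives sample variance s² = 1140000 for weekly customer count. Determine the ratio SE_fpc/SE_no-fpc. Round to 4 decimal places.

0.9109

f = n/N = 865/5078 = 0.17034265.
SE_no-fpc = √(s²/n) = 36.303155; SE_fpc = √((1−f)s²/n) = 33.066921.
Ratio = √(1−f) = 0.91085528.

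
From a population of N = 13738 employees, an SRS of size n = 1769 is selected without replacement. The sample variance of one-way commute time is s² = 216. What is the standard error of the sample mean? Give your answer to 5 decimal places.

0.32616

Under SRS without replacement, Var(ȳ) = (1 − f)·s²/n with f = n/N = 1769/13738 = 0.12876692.
Var(ȳ) = (1 − 0.12876692)·216/1769 = 0.87123308·0.12210288 = 0.10638007.
SE(ȳ) = √(0.10638007) = 0.32616.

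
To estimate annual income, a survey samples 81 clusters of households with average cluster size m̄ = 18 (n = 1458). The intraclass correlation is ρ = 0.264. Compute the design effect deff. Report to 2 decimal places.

5.49

deff = 1 + (18 − 1)·0.264 = 1 + 4.488 = 5.488.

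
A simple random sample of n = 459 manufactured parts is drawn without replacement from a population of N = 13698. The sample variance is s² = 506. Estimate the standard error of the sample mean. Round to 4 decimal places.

Under SRS without replacement, Var(ȳ) = (1 − f)·s²/n with f = n/N = 459/13698 = 0.03350854.
Var(ȳ) = (1 − 0.03350854)·506/459 = 0.96649146·1.1023965 = 1.0654568.
SE(ȳ) = √(1.0654568) = 1.0322.

1.0322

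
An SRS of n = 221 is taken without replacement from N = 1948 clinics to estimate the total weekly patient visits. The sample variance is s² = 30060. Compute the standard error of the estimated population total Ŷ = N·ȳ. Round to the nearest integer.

Var(Ŷ) = N²·Var(ȳ) = N²·(1 − n/N)·s²/n.
f = 221/1948 = 0.11344969; Var(ȳ) = 0.88655031·30060/221 = 120.58689.
Var(Ŷ) = 1948² · 120.58689 = 4.5759155 × 10^8.
SE(Ŷ) = √(4.5759155 × 10^8) = 21391.

21391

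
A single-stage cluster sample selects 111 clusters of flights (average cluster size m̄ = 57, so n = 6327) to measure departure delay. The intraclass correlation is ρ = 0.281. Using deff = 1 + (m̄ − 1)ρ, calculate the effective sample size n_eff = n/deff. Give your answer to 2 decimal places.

378.05

deff = 1 + (57 − 1)·0.281 = 1 + 15.736 = 16.736.
n_eff = 6327 / 16.736 = 378.05.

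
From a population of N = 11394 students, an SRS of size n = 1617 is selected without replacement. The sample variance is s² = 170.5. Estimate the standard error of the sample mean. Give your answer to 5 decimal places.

Under SRS without replacement, Var(ȳ) = (1 − f)·s²/n with f = n/N = 1617/11394 = 0.14191680.
Var(ȳ) = (1 − 0.14191680)·170.5/1617 = 0.85808320·0.10544218 = 0.090478161.
SE(ȳ) = √(0.090478161) = 0.30080.

0.30080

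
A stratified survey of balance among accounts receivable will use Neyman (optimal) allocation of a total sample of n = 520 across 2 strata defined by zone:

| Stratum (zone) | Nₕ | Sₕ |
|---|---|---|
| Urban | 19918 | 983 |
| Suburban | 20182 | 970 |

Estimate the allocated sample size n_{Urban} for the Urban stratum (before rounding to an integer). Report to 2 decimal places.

Neyman allocation: nₕ = n·NₕSₕ / Σⱼ NⱼSⱼ.
Σ NⱼSⱼ = 19918·983 + 20182·970 = 3.9155934 × 10^7.
n_{Urban} = 520·19918·983 / (3.9155934 × 10^7) = 260.02.

260.02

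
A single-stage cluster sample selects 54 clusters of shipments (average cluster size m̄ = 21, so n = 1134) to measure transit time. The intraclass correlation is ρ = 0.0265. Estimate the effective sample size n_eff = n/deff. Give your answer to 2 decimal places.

741.18

deff = 1 + (21 − 1)·0.0265 = 1 + 0.53 = 1.53.
n_eff = 1134 / 1.53 = 741.18.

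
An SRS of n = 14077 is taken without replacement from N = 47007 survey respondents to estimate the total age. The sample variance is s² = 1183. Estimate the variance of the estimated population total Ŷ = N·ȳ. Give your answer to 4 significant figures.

1.301 × 10^8

Var(Ŷ) = N²·Var(ȳ) = N²·(1 − n/N)·s²/n.
f = 14077/47007 = 0.29946604; Var(ȳ) = 0.70053396·1183/14077 = 0.058871328.
Var(Ŷ) = 47007² · 0.058871328 = 1.300855 × 10^8.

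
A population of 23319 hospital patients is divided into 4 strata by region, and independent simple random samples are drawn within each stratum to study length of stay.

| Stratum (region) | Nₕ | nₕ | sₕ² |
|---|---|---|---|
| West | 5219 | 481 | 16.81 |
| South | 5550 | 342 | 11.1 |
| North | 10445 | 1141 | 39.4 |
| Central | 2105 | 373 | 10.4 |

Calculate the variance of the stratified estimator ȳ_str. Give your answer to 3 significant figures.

Var(ȳ_str) = Σₕ Wₕ²(1 − fₕ)sₕ²/nₕ with Wₕ = Nₕ/N, N = 23319.
West: Wₕ = 0.22380891; term = 0.22380891²·(1 − 0.09216325)·16.81/481 = 0.0015892241.
South: Wₕ = 0.23800334; term = 0.23800334²·(1 − 0.06162162)·11.1/342 = 0.0017252061.
North: Wₕ = 0.44791801; term = 0.44791801²·(1 − 0.10923887)·39.4/1141 = 0.0061711894.
Central: Wₕ = 0.09026974; term = 0.09026974²·(1 − 0.17719715)·10.4/373 = 1.8694104 × 10^-4.
Sum = 0.0096725606.

0.00967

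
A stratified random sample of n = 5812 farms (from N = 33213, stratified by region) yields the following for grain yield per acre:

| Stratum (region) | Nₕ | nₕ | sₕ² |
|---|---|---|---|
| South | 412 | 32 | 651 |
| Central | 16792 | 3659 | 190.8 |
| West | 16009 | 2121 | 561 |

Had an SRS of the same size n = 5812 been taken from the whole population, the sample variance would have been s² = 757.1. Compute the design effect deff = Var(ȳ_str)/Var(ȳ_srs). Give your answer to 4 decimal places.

0.6199

Var(ȳ_str) = Σ Wₕ²(1−fₕ)sₕ²/nₕ with Wₕ = Nₕ/33213:
  South: (412/33213)²·(1−32/412)·651/32 = 0.0028873246
  Central: (16792/33213)²·(1−3659/16792)·190.8/3659 = 0.010424761
  West: (16009/33213)²·(1−2121/16009)·561/2121 = 0.053310149
  → Var(ȳ_str) = 0.066622235.
Var(ȳ_srs) = (1 − 5812/33213)·757.1/5812 = 0.10746968.
deff = 0.066622235 / 0.10746968 = 0.6199.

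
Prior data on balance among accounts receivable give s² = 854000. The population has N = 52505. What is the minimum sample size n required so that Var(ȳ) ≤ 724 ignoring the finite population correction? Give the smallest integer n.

1180

Without fpc, n₀ = s²/D = 854000/724 = 1179.5580.
Rounding up, n = 1180.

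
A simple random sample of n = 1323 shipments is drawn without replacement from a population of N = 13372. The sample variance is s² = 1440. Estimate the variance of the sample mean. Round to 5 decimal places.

Under SRS without replacement, Var(ȳ) = (1 − f)·s²/n with f = n/N = 1323/13372 = 0.09893808.
Var(ȳ) = (1 − 0.09893808)·1440/1323 = 0.90106192·1.0884354 = 0.98074767.

0.98075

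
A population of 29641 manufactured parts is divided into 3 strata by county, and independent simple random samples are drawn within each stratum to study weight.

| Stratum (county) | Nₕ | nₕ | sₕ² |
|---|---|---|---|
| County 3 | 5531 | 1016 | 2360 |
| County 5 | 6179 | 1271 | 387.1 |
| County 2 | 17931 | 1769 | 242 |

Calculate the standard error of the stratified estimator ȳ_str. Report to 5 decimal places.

Var(ȳ_str) = Σₕ Wₕ²(1 − fₕ)sₕ²/nₕ with Wₕ = Nₕ/N, N = 29641.
County 3: Wₕ = 0.18659964; term = 0.18659964²·(1 − 0.18369192)·2360/1016 = 0.06602281.
County 5: Wₕ = 0.20846125; term = 0.20846125²·(1 − 0.20569671)·387.1/1271 = 0.01051271.
County 2: Wₕ = 0.60493910; term = 0.60493910²·(1 − 0.09865596)·242/1769 = 0.045123361.
Sum = 0.12165888.
SE = √(0.12165888) = 0.34880.

0.34880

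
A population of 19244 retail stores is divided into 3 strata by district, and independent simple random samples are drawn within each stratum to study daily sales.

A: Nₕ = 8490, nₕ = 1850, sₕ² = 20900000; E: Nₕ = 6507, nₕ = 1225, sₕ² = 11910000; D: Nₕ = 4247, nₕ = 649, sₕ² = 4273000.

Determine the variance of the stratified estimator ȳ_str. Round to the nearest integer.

2894

Var(ȳ_str) = Σₕ Wₕ²(1 − fₕ)sₕ²/nₕ with Wₕ = Nₕ/N, N = 19244.
A: Wₕ = 0.44117647; term = 0.44117647²·(1 − 0.21790342)·20900000/1850 = 1719.7275.
E: Wₕ = 0.33813137; term = 0.33813137²·(1 − 0.18825880)·11910000/1225 = 902.32747.
D: Wₕ = 0.22069216; term = 0.22069216²·(1 − 0.15281375)·4273000/649 = 271.66952.
Sum = 2893.7245.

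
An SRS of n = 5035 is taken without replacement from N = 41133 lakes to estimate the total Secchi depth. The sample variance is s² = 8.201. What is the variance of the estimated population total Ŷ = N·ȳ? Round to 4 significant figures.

Var(Ŷ) = N²·Var(ȳ) = N²·(1 − n/N)·s²/n.
f = 5035/41133 = 0.12240780; Var(ȳ) = 0.87759220·8.201/5035 = 0.0014294208.
Var(Ŷ) = 41133² · 0.0014294208 = 2.4184709 × 10^6.

2.418 × 10^6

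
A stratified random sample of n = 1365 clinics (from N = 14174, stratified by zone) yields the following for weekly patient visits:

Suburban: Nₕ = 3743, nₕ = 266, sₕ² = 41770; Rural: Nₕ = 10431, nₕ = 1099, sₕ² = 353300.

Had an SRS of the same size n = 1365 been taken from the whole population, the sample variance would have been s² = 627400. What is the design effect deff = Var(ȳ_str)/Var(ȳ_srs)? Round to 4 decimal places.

0.3995

Var(ȳ_str) = Σ Wₕ²(1−fₕ)sₕ²/nₕ with Wₕ = Nₕ/14174:
  Suburban: (3743/14174)²·(1−266/3743)·41770/266 = 10.172378
  Rural: (10431/14174)²·(1−1099/10431)·353300/1099 = 155.76209
  → Var(ȳ_str) = 165.93447.
Var(ȳ_srs) = (1 − 1365/14174)·627400/1365 = 415.36955.
deff = 165.93447 / 415.36955 = 0.3995.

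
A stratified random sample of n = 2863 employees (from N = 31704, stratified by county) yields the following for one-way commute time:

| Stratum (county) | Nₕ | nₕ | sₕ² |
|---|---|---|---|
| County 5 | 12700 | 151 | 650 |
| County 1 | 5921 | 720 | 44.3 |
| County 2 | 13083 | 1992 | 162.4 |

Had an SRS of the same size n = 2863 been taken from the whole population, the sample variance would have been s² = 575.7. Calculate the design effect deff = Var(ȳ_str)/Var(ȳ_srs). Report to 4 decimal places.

Var(ȳ_str) = Σ Wₕ²(1−fₕ)sₕ²/nₕ with Wₕ = Nₕ/31704:
  County 5: (12700/31704)²·(1−151/12700)·650/151 = 0.68252903
  County 1: (5921/31704)²·(1−720/5921)·44.3/720 = 0.0018850593
  County 2: (13083/31704)²·(1−1992/13083)·162.4/1992 = 0.011769191
  → Var(ȳ_str) = 0.69618328.
Var(ȳ_srs) = (1 − 2863/31704)·575.7/2863 = 0.18292419.
deff = 0.69618328 / 0.18292419 = 3.8059.

3.8059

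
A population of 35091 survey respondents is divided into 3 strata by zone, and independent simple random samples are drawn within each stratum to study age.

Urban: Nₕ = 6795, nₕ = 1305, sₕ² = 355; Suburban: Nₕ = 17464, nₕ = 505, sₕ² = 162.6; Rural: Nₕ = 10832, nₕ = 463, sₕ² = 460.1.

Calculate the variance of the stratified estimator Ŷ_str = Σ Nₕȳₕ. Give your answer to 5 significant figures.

Var(Ŷ_str) = Σₕ Nₕ²(1 − fₕ)sₕ²/nₕ.
Urban: 6795²·(1 − 1305/6795)·355/1305 = 1.0147981 × 10^7.
Suburban: 17464²·(1 − 505/17464)·162.6/505 = 9.5361511 × 10^7.
Rural: 10832²·(1 − 463/10832)·460.1/463 = 1.1161351 × 10^8.
Sum = 2.17123 × 10^8.

2.1712 × 10^8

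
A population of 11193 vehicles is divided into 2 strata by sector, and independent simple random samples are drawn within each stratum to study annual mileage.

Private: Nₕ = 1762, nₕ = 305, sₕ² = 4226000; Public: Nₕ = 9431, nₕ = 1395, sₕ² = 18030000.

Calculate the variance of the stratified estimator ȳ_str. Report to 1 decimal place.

Var(ȳ_str) = Σₕ Wₕ²(1 − fₕ)sₕ²/nₕ with Wₕ = Nₕ/N, N = 11193.
Private: Wₕ = 0.15741982; term = 0.15741982²·(1 − 0.17309875)·4226000/305 = 283.924.
Public: Wₕ = 0.84258018; term = 0.84258018²·(1 − 0.14791645)·18030000/1395 = 7818.5494.
Sum = 8102.4734.

8102.5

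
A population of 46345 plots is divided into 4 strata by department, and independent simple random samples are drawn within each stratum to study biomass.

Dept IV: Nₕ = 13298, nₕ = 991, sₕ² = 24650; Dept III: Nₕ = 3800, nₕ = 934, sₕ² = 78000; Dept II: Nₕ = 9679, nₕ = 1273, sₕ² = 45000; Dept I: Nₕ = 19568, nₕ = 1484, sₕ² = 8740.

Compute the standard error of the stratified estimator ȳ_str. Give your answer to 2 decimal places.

Var(ȳ_str) = Σₕ Wₕ²(1 − fₕ)sₕ²/nₕ with Wₕ = Nₕ/N, N = 46345.
Dept IV: Wₕ = 0.28693494; term = 0.28693494²·(1 − 0.07452248)·24650/991 = 1.8952915.
Dept III: Wₕ = 0.08199374; term = 0.08199374²·(1 − 0.24578947)·78000/934 = 0.42344961.
Dept II: Wₕ = 0.20884669; term = 0.20884669²·(1 − 0.13152185)·45000/1273 = 1.3390544.
Dept I: Wₕ = 0.42222462; term = 0.42222462²·(1 − 0.07583810)·8740/1484 = 0.97031489.
Sum = 4.6281104.
SE = √(4.6281104) = 2.15.

2.15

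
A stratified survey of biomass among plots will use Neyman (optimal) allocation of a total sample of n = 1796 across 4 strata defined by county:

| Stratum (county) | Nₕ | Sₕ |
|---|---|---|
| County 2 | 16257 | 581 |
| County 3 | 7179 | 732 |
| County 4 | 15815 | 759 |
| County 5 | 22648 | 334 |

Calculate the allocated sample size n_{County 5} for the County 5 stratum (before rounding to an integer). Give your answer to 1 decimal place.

Neyman allocation: nₕ = n·NₕSₕ / Σⱼ NⱼSⱼ.
Σ NⱼSⱼ = 16257·581 + 7179·732 + 15815·759 + 22648·334 = 3.4268362 × 10^7.
n_{County 5} = 1796·22648·334 / (3.4268362 × 10^7) = 396.5.

396.5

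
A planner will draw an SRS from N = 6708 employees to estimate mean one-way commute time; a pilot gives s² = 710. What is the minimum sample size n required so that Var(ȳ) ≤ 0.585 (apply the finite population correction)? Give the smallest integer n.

1028

Without fpc, n₀ = s²/D = 710/0.585 = 1213.6752.
With fpc, (1 − n/N)·s²/n ≤ D requires n ≥ n₀/(1 + n₀/N) = 1213.6752/(1 + 1213.6752/6708) = 1027.7287.
Rounding up, n = 1028.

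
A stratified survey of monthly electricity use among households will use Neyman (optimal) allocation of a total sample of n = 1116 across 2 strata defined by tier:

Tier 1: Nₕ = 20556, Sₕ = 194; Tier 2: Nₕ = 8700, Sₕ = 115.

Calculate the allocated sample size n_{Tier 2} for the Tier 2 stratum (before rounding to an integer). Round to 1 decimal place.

223.8

Neyman allocation: nₕ = n·NₕSₕ / Σⱼ NⱼSⱼ.
Σ NⱼSⱼ = 20556·194 + 8700·115 = 4.988364 × 10^6.
n_{Tier 2} = 1116·8700·115 / (4.988364 × 10^6) = 223.8.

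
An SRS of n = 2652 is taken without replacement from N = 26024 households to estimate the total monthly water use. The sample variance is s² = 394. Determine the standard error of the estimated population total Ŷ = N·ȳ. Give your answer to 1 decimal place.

9506.0

Var(Ŷ) = N²·Var(ȳ) = N²·(1 − n/N)·s²/n.
f = 2652/26024 = 0.10190593; Var(ȳ) = 0.89809407·394/2652 = 0.13342725.
Var(Ŷ) = 26024² · 0.13342725 = 9.0363415 × 10^7.
SE(Ŷ) = √(9.0363415 × 10^7) = 9506.0.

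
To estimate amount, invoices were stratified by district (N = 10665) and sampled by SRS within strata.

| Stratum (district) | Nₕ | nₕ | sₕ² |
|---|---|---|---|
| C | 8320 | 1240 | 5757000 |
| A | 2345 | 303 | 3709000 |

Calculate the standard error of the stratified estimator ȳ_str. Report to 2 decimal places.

54.03

Var(ȳ_str) = Σₕ Wₕ²(1 − fₕ)sₕ²/nₕ with Wₕ = Nₕ/N, N = 10665.
C: Wₕ = 0.78012189; term = 0.78012189²·(1 − 0.14903846)·5757000/1240 = 2404.4149.
A: Wₕ = 0.21987811; term = 0.21987811²·(1 − 0.12921109)·3709000/303 = 515.3367.
Sum = 2919.7516.
SE = √(2919.7516) = 54.03.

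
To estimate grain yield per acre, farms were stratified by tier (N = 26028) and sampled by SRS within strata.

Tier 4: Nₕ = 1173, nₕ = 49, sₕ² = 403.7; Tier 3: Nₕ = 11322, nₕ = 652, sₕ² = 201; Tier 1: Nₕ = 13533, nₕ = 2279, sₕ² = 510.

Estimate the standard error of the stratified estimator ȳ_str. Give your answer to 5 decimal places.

0.34831

Var(ȳ_str) = Σₕ Wₕ²(1 − fₕ)sₕ²/nₕ with Wₕ = Nₕ/N, N = 26028.
Tier 4: Wₕ = 0.04506685; term = 0.04506685²·(1 − 0.04177323)·403.7/49 = 0.01603413.
Tier 3: Wₕ = 0.43499308; term = 0.43499308²·(1 − 0.05758700)·201/652 = 0.054973633.
Tier 1: Wₕ = 0.51994006; term = 0.51994006²·(1 − 0.16840316)·510/2279 = 0.050308949.
Sum = 0.12131671.
SE = √(0.12131671) = 0.34831.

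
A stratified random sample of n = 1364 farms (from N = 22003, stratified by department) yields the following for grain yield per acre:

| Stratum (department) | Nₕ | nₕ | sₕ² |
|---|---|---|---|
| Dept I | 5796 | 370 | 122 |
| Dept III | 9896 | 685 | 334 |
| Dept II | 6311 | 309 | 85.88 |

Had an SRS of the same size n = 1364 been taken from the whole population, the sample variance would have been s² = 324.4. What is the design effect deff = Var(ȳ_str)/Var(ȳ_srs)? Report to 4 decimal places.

0.6050

Var(ȳ_str) = Σ Wₕ²(1−fₕ)sₕ²/nₕ with Wₕ = Nₕ/22003:
  Dept I: (5796/22003)²·(1−370/5796)·122/370 = 0.021419162
  Dept III: (9896/22003)²·(1−685/9896)·334/685 = 0.091803358
  Dept II: (6311/22003)²·(1−309/6311)·85.88/309 = 0.021745226
  → Var(ȳ_str) = 0.13496775.
Var(ȳ_srs) = (1 − 1364/22003)·324.4/1364 = 0.22308647.
deff = 0.13496775 / 0.22308647 = 0.6050.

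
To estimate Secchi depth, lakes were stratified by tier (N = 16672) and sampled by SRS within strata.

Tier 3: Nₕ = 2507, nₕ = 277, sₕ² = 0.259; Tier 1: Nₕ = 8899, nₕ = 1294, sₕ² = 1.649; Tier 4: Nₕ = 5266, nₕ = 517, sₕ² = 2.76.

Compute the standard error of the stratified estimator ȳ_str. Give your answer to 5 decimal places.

Var(ȳ_str) = Σₕ Wₕ²(1 − fₕ)sₕ²/nₕ with Wₕ = Nₕ/N, N = 16672.
Tier 3: Wₕ = 0.15037188; term = 0.15037188²·(1 − 0.11049063)·0.259/277 = 1.8806319 × 10^-5.
Tier 1: Wₕ = 0.53376919; term = 0.53376919²·(1 − 0.14540960)·1.649/1294 = 3.102783 × 10^-4.
Tier 4: Wₕ = 0.31585893; term = 0.31585893²·(1 − 0.09817698)·2.76/517 = 4.8031501 × 10^-4.
Sum = 8.0939963 × 10^-4.
SE = √(8.0939963 × 10^-4) = 0.02845.

0.02845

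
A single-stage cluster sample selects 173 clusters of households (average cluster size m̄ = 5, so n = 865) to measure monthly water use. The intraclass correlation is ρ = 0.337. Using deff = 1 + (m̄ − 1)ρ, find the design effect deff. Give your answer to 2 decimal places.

2.35

deff = 1 + (5 − 1)·0.337 = 1 + 1.348 = 2.348.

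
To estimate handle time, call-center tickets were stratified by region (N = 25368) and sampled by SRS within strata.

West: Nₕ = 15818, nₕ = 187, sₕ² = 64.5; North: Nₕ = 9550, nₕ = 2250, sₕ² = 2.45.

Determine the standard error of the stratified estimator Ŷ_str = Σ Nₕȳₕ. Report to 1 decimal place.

Var(Ŷ_str) = Σₕ Nₕ²(1 − fₕ)sₕ²/nₕ.
West: 15818²·(1 − 187/15818)·64.5/187 = 8.5281817 × 10^7.
North: 9550²·(1 − 2250/9550)·2.45/2250 = 75911.889.
Sum = 8.5357729 × 10^7.
SE = √(8.5357729 × 10^7) = 9238.9.

9238.9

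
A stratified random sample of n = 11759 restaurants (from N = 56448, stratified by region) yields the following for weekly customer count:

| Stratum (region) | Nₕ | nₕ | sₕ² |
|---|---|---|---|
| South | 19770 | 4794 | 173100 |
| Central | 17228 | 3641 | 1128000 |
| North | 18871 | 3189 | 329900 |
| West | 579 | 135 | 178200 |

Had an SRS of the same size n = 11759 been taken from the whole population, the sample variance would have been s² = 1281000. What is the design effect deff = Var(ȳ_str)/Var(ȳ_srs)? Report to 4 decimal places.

0.4154

Var(ȳ_str) = Σ Wₕ²(1−fₕ)sₕ²/nₕ with Wₕ = Nₕ/56448:
  South: (19770/56448)²·(1−4794/19770)·173100/4794 = 3.3550919
  Central: (17228/56448)²·(1−3641/17228)·1128000/3641 = 22.75882
  North: (18871/56448)²·(1−3189/18871)·329900/3189 = 9.6078683
  West: (579/56448)²·(1−135/579)·178200/135 = 0.10649724
  → Var(ȳ_str) = 35.828277.
Var(ȳ_srs) = (1 − 11759/56448)·1281000/11759 = 86.244382.
deff = 35.828277 / 86.244382 = 0.4154.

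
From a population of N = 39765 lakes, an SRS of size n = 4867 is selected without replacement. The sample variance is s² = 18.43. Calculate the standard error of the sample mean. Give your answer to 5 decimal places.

Under SRS without replacement, Var(ȳ) = (1 − f)·s²/n with f = n/N = 4867/39765 = 0.12239407.
Var(ȳ) = (1 − 0.12239407)·18.43/4867 = 0.87760593·0.0037867269 = 0.003323254.
SE(ȳ) = √(0.003323254) = 0.05765.

0.05765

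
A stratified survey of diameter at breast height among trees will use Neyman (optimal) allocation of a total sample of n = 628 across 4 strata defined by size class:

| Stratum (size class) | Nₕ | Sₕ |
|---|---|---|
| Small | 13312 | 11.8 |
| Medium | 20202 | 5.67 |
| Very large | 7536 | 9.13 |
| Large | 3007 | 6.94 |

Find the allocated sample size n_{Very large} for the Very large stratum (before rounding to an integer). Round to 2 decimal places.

Neyman allocation: nₕ = n·NₕSₕ / Σⱼ NⱼSⱼ.
Σ NⱼSⱼ = 13312·11.8 + 20202·5.67 + 7536·9.13 + 3007·6.94 = 361299.2.
n_{Very large} = 628·7536·9.13 / 361299.2 = 119.59.

119.59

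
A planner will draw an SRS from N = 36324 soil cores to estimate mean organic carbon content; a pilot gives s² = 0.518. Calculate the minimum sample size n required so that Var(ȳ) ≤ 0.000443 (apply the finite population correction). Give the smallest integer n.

Without fpc, n₀ = s²/D = 0.518/0.000443 = 1169.3002.
With fpc, (1 − n/N)·s²/n ≤ D requires n ≥ n₀/(1 + n₀/N) = 1169.3002/(1 + 1169.3002/36324) = 1132.8333.
Rounding up, n = 1133.

1133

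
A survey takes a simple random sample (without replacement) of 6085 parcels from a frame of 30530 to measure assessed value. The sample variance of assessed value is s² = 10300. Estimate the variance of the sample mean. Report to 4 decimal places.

Under SRS without replacement, Var(ȳ) = (1 − f)·s²/n with f = n/N = 6085/30530 = 0.19931215.
Var(ȳ) = (1 − 0.19931215)·10300/6085 = 0.80068785·1.6926869 = 1.3553139.

1.3553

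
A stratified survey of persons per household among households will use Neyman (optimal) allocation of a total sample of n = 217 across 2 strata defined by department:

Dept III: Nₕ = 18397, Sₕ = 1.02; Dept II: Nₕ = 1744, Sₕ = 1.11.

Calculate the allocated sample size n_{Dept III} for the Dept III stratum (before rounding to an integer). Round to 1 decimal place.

196.7

Neyman allocation: nₕ = n·NₕSₕ / Σⱼ NⱼSⱼ.
Σ NⱼSⱼ = 18397·1.02 + 1744·1.11 = 20700.78.
n_{Dept III} = 217·18397·1.02 / 20700.78 = 196.7.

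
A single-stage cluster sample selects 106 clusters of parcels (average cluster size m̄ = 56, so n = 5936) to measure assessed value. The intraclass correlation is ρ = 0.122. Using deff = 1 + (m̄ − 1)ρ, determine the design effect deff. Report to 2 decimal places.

deff = 1 + (56 − 1)·0.122 = 1 + 6.71 = 7.71.

7.71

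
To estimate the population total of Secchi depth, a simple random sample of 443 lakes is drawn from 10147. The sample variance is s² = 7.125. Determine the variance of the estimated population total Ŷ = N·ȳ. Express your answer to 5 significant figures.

Var(Ŷ) = N²·Var(ȳ) = N²·(1 − n/N)·s²/n.
f = 443/10147 = 0.04365822; Var(ȳ) = 0.95634178·7.125/443 = 0.015381343.
Var(Ŷ) = 10147² · 0.015381343 = 1.5836878 × 10^6.

1.5837 × 10^6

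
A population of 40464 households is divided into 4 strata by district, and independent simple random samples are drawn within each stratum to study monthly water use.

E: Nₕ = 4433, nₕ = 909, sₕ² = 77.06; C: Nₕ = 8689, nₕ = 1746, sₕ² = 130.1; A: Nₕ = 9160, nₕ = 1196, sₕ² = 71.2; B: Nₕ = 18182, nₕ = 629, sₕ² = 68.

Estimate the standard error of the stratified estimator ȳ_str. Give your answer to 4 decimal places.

Var(ȳ_str) = Σₕ Wₕ²(1 − fₕ)sₕ²/nₕ with Wₕ = Nₕ/N, N = 40464.
E: Wₕ = 0.10955417; term = 0.10955417²·(1 − 0.20505301)·77.06/909 = 8.0883722 × 10^-4.
C: Wₕ = 0.21473408; term = 0.21473408²·(1 − 0.20094372)·130.1/1746 = 0.0027454428.
A: Wₕ = 0.22637406; term = 0.22637406²·(1 − 0.13056769)·71.2/1196 = 0.0026523933.
B: Wₕ = 0.44933768; term = 0.44933768²·(1 − 0.03459465)·68/629 = 0.021072383.
Sum = 0.027279056.
SE = √(0.027279056) = 0.1652.

0.1652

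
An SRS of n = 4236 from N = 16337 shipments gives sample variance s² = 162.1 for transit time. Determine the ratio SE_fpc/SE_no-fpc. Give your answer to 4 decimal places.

0.8606

f = n/N = 4236/16337 = 0.25928873.
SE_no-fpc = √(s²/n) = 0.19562012; SE_fpc = √((1−f)s²/n) = 0.16835965.
Ratio = √(1−f) = 0.86064584.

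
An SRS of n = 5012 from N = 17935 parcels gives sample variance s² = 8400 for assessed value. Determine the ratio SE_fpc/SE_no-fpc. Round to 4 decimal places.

f = n/N = 5012/17935 = 0.27945358.
SE_no-fpc = √(s²/n) = 1.2945956; SE_fpc = √((1−f)s²/n) = 1.0989175.
Ratio = √(1−f) = 0.84885006.

0.8489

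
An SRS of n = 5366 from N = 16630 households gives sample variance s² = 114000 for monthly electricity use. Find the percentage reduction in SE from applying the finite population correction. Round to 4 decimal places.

17.6999

f = n/N = 5366/16630 = 0.32266987.
SE_no-fpc = √(s²/n) = 4.6092163; SE_fpc = √((1−f)s²/n) = 3.7933882.
Ratio = √(1−f) = 0.82300068. Reduction = 100·(1 − 0.82300068) = 17.6999%.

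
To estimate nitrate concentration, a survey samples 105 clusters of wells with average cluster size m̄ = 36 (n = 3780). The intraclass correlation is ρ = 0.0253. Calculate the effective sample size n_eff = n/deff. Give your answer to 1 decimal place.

2004.8

deff = 1 + (36 − 1)·0.0253 = 1 + 0.8855 = 1.8855.
n_eff = 3780 / 1.8855 = 2004.8.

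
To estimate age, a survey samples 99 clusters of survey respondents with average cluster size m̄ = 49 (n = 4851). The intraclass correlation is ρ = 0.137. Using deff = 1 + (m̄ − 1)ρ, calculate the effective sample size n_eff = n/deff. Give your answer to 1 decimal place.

640.3

deff = 1 + (49 − 1)·0.137 = 1 + 6.576 = 7.576.
n_eff = 4851 / 7.576 = 640.3.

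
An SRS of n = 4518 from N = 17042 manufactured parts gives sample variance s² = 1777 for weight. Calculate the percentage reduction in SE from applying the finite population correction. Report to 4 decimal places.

14.2743

f = n/N = 4518/17042 = 0.26510973.
SE_no-fpc = √(s²/n) = 0.62714881; SE_fpc = √((1−f)s²/n) = 0.53762796.
Ratio = √(1−f) = 0.85725741. Reduction = 100·(1 − 0.85725741) = 14.2743%.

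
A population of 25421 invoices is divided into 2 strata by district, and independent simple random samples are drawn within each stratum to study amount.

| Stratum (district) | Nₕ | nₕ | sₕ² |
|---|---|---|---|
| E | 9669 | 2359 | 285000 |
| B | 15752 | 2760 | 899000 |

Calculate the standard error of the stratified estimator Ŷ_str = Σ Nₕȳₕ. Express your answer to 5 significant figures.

Var(Ŷ_str) = Σₕ Nₕ²(1 − fₕ)sₕ²/nₕ.
E: 9669²·(1 − 2359/9669)·285000/2359 = 8.5391739 × 10^9.
B: 15752²·(1 − 2760/15752)·899000/2760 = 6.6659542 × 10^10.
Sum = 7.5198716 × 10^10.
SE = √(7.5198716 × 10^10) = 274220.

274220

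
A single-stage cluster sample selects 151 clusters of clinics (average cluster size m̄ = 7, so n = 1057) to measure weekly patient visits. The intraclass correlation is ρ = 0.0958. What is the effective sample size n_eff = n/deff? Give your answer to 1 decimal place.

671.2

deff = 1 + (7 − 1)·0.0958 = 1 + 0.5748 = 1.5748.
n_eff = 1057 / 1.5748 = 671.2.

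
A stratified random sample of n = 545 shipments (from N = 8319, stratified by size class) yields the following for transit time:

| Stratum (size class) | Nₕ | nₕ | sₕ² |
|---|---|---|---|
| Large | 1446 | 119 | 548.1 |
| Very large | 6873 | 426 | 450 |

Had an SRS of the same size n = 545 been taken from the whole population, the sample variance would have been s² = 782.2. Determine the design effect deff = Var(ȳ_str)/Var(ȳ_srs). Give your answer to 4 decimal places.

Var(ȳ_str) = Σ Wₕ²(1−fₕ)sₕ²/nₕ with Wₕ = Nₕ/8319:
  Large: (1446/8319)²·(1−119/1446)·548.1/119 = 0.12770556
  Very large: (6873/8319)²·(1−426/6873)·450/426 = 0.67633939
  → Var(ȳ_str) = 0.80404495.
Var(ȳ_srs) = (1 − 545/8319)·782.2/545 = 1.3412036.
deff = 0.80404495 / 1.3412036 = 0.5995.

0.5995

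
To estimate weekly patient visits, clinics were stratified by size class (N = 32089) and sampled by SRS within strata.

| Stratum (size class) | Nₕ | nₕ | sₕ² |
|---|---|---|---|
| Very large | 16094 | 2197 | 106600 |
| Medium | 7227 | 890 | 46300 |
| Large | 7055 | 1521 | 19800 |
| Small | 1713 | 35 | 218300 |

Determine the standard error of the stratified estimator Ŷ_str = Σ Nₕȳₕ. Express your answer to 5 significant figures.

177960

Var(Ŷ_str) = Σₕ Nₕ²(1 − fₕ)sₕ²/nₕ.
Very large: 16094²·(1 − 2197/16094)·106600/2197 = 1.085206 × 10^10.
Medium: 7227²·(1 − 890/7227)·46300/890 = 2.3824991 × 10^9.
Large: 7055²·(1 − 1521/7055)·19800/1521 = 5.0824387 × 10^8.
Small: 1713²·(1 − 35/1713)·218300/35 = 1.7928131 × 10^10.
Sum = 3.1670934 × 10^10.
SE = √(3.1670934 × 10^10) = 177960.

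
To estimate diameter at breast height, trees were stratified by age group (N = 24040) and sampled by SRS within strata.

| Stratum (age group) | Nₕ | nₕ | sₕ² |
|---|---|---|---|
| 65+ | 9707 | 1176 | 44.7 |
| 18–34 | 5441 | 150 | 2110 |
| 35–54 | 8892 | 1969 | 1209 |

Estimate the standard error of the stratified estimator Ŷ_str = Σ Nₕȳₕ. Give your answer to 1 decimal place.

Var(Ŷ_str) = Σₕ Nₕ²(1 − fₕ)sₕ²/nₕ.
65+: 9707²·(1 − 1176/9707)·44.7/1176 = 3.1476409 × 10^6.
18–34: 5441²·(1 − 150/5441)·2110/150 = 4.0495586 × 10^8.
35–54: 8892²·(1 − 1969/8892)·1209/1969 = 3.7798483 × 10^7.
Sum = 4.4590198 × 10^8.
SE = √(4.4590198 × 10^8) = 21116.4.

21116.4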